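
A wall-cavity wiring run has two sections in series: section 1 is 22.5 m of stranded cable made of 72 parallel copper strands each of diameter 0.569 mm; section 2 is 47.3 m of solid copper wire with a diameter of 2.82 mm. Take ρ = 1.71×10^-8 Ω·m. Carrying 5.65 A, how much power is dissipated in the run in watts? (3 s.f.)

4.80 W

Section 1: A_strand = π(2.8450e-04)² = 2.543e-07 m²; R₁ = ρL/(N·A_s) = (1.71×10^-8)(22.5)/(72×2.543e-07) = 0.02102 Ω
Section 2: A = π(d/2)² = π(1.4100e-03 m)² = 6.246e-06 m²
R₂ = (1.71×10^-8)(47.3)/(6.246e-06) = 0.1295 Ω
R = R₁ + R₂ = 0.1505 Ω
P = I²R = (5.65)² × 0.1505 = 4.80 W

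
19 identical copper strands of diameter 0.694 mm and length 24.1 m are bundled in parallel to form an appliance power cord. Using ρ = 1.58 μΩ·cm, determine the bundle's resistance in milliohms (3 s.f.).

ρ = 1.58 μΩ·cm = 1.58×10^-8 Ω·m
A_strand = π(3.4700e-04 m)² = 3.783e-07 m²
R_strand = ρL/A = (1.58×10^-8)(24.1)/(3.783e-07) = 1.007 Ω
R_total = R_strand/N = 1.007/19 = 53.0 mΩ

53.0 mΩ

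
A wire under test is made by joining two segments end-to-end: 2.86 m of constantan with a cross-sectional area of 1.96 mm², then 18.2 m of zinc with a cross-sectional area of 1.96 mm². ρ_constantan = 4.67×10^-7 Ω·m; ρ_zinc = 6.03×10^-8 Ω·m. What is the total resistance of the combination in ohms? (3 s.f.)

1.24 Ω

Segment 1: A = 1.96 mm² = 1.960e-06 m²
R₁ = ρL/A = (4.67×10^-7)(2.86)/(1.960e-06) = 0.6814 Ω
R₂ = (6.03×10^-8)(18.2)/(1.960e-06) = 0.5599 Ω
R = R₁ + R₂ = 1.24 Ω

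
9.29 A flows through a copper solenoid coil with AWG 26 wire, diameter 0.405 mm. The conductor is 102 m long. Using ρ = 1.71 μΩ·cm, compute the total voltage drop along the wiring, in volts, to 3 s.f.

126 V

ρ = 1.71 μΩ·cm = 1.71×10^-8 Ω·m
A = π(0.405/2 mm)² = π(2.0250e-04 m)² = 1.288e-07 m²
R = ρL/A = (1.71×10^-8)(102)/(1.288e-07) = 13.54 Ω
V = IR = 9.29 × 13.54 = 126 V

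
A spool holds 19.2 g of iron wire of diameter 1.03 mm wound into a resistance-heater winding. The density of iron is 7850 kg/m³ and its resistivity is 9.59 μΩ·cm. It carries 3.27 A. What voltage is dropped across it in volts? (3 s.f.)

1.10 V

ρ = 9.59 μΩ·cm = 9.59×10^-8 Ω·m
A = π(d/2)² = π(5.1500e-04 m)² = 8.3323e-07 m²
L = m/(density·A) = 0.0192/(7850×8.3323e-07) = 2.935 m
R = ρL/A = (9.59×10^-8)(2.935)/(8.3323e-07) = 0.3378 Ω
V = IR = 3.27 × 0.3378 = 1.10 V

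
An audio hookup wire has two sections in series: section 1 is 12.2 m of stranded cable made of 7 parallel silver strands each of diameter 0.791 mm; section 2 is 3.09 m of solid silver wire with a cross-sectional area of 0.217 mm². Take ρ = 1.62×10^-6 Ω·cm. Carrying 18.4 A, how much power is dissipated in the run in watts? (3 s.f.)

ρ = 1.62×10^-6 Ω·cm = 1.62×10^-8 Ω·m
Section 1: A_strand = π(3.9550e-04)² = 4.914e-07 m²; R₁ = ρL/(N·A_s) = (1.62×10^-8)(12.2)/(7×4.914e-07) = 0.05746 Ω
Section 2: A = 0.217 mm² = 2.170e-07 m²
R₂ = (1.62×10^-8)(3.09)/(2.170e-07) = 0.2307 Ω
R = R₁ + R₂ = 0.2881 Ω
P = I²R = (18.4)² × 0.2881 = 97.6 W

97.6 W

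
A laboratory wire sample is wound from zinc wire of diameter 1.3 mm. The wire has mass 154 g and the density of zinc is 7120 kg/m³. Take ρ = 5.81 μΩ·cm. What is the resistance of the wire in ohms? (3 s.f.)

0.713 Ω

ρ = 5.81 μΩ·cm = 5.81×10^-8 Ω·m
A = π(d/2)² = π(6.5000e-04 m)² = 1.3273e-06 m²
L = m/(density·A) = 0.154/(7120×1.3273e-06) = 16.3 m
R = ρL/A = (5.81×10^-8)(16.3)/(1.3273e-06) = 0.713 Ω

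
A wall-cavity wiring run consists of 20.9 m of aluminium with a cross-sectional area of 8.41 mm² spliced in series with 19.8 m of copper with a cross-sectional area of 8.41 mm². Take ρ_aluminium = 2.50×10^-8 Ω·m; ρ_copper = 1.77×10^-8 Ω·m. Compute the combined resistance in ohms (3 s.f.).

Segment 1: A = 8.41 mm² = 8.410e-06 m²
R₁ = ρL/A = (2.50×10^-8)(20.9)/(8.410e-06) = 0.06213 Ω
R₂ = (1.77×10^-8)(19.8)/(8.410e-06) = 0.04167 Ω
R = R₁ + R₂ = 0.104 Ω

0.104 Ω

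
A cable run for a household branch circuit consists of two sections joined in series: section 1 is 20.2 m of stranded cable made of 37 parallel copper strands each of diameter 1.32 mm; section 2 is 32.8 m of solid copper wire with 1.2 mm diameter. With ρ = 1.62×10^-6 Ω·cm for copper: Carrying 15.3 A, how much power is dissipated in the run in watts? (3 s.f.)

ρ = 1.62×10^-6 Ω·cm = 1.62×10^-8 Ω·m
Section 1: A_strand = π(6.6000e-04)² = 1.368e-06 m²; R₁ = ρL/(N·A_s) = (1.62×10^-8)(20.2)/(37×1.368e-06) = 0.006463 Ω
Section 2: A = π(d/2)² = π(6.0000e-04 m)² = 1.131e-06 m²
R₂ = (1.62×10^-8)(32.8)/(1.131e-06) = 0.4698 Ω
R = R₁ + R₂ = 0.4763 Ω
P = I²R = (15.3)² × 0.4763 = 111 W

111 W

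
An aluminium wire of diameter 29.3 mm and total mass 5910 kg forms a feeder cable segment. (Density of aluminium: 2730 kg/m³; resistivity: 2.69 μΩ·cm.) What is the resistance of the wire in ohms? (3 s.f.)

ρ = 2.69 μΩ·cm = 2.69×10^-8 Ω·m
A = π(d/2)² = π(1.4650e-02 m)² = 6.7426e-04 m²
L = m/(density·A) = 5910/(2730×6.7426e-04) = 3211 m
R = ρL/A = (2.69×10^-8)(3211)/(6.7426e-04) = 0.128 Ω

0.128 Ω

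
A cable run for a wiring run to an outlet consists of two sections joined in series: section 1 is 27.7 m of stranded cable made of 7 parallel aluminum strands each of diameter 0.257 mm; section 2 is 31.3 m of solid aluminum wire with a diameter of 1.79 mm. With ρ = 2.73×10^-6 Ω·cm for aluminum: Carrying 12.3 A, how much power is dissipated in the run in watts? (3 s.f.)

366 W

ρ = 2.73×10^-6 Ω·cm = 2.73×10^-8 Ω·m
Section 1: A_strand = π(1.2850e-04)² = 5.187e-08 m²; R₁ = ρL/(N·A_s) = (2.73×10^-8)(27.7)/(7×5.187e-08) = 2.083 Ω
Section 2: A = π(d/2)² = π(8.9500e-04 m)² = 2.516e-06 m²
R₂ = (2.73×10^-8)(31.3)/(2.516e-06) = 0.3396 Ω
R = R₁ + R₂ = 2.422 Ω
P = I²R = (12.3)² × 2.422 = 366 W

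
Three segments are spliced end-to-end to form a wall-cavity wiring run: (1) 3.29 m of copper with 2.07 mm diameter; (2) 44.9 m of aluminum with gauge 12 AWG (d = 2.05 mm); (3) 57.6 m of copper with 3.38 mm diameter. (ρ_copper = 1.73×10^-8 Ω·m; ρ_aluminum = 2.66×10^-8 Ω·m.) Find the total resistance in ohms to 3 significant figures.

Seg 1: A = π(d/2)² = π(1.0350e-03 m)² = 3.365e-06 m²
R_1 = (1.73×10^-8)(3.29)/(3.365e-06) = 0.01691 Ω
Seg 2: A = π(2.05/2 mm)² = π(1.0250e-03 m)² = 3.301e-06 m²
R_2 = (2.66×10^-8)(44.9)/(3.301e-06) = 0.3619 Ω
Seg 3: A = π(d/2)² = π(1.6900e-03 m)² = 8.973e-06 m²
R_3 = (1.73×10^-8)(57.6)/(8.973e-06) = 0.1111 Ω
R_total = R_1 + R_2 + R_3 = 0.490 Ω

0.490 Ω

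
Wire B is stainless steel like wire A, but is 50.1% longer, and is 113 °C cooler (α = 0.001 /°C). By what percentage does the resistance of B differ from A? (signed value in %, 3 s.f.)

33.1%

R ∝ ρL/d² with ρ ∝ (1+αΔT), so R_B/R_A = (1 + 50.1/100) × (1 − 0.001×113)
= 1.501 × 0.887 = 1.331
(R_B − R_A)/R_A = 1.331 − 1 = 33.1%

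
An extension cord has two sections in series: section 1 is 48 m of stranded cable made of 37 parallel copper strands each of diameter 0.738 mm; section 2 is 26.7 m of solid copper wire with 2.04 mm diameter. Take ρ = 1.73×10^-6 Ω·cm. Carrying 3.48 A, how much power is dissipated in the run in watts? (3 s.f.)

2.35 W

ρ = 1.73×10^-6 Ω·cm = 1.73×10^-8 Ω·m
Section 1: A_strand = π(3.6900e-04)² = 4.278e-07 m²; R₁ = ρL/(N·A_s) = (1.73×10^-8)(48)/(37×4.278e-07) = 0.05247 Ω
Section 2: A = π(d/2)² = π(1.0200e-03 m)² = 3.269e-06 m²
R₂ = (1.73×10^-8)(26.7)/(3.269e-06) = 0.1413 Ω
R = R₁ + R₂ = 0.1938 Ω
P = I²R = (3.48)² × 0.1938 = 2.35 W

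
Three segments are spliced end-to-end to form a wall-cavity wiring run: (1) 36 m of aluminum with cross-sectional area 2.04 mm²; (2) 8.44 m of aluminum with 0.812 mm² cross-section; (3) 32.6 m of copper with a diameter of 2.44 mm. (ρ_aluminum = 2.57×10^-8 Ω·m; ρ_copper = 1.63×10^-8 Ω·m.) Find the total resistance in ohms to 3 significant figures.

0.834 Ω

Seg 1: A = 2.04 mm² = 2.040e-06 m²
R_1 = (2.57×10^-8)(36)/(2.040e-06) = 0.4535 Ω
Seg 2: A = 0.812 mm² = 8.120e-07 m²
R_2 = (2.57×10^-8)(8.44)/(8.120e-07) = 0.2671 Ω
Seg 3: A = π(d/2)² = π(1.2200e-03 m)² = 4.676e-06 m²
R_3 = (1.63×10^-8)(32.6)/(4.676e-06) = 0.1136 Ω
R_total = R_1 + R_2 + R_3 = 0.834 Ω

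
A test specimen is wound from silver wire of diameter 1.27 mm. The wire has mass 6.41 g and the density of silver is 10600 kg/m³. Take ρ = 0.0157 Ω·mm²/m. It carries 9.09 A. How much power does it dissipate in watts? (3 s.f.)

0.489 W

ρ = 0.0157 Ω·mm²/m = 1.57×10^-8 Ω·m
A = π(d/2)² = π(6.3500e-04 m)² = 1.2668e-06 m²
L = m/(density·A) = 0.00641/(10600×1.2668e-06) = 0.4774 m
R = ρL/A = (1.57×10^-8)(0.4774)/(1.2668e-06) = 0.005916 Ω
P = I²R = (9.09)² × 0.005916 = 0.489 W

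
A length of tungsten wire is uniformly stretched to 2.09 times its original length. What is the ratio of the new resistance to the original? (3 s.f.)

Volume constant ⇒ A' = A/k with k = 2.09. R' = ρ(kL)/(A/k) = k²R.
Factor = 4.37

4.37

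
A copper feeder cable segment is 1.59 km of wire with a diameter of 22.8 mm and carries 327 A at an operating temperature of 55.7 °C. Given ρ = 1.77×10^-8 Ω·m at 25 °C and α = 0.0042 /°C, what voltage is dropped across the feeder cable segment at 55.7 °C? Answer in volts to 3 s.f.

25.4 V

A = π(d/2)² = π(1.1400e-02 m)² = 4.083e-04 m²
R₍25₎ = ρL/A = (1.77×10^-8)(1590)/(4.083e-04) = 0.06893 Ω
R₍55.7₎ = R₍25₎(1 + αΔT) = 0.06893 × (1 + 0.0042×30.7) = 0.07782 Ω
V = IR = 327 × 0.07782 = 25.4 V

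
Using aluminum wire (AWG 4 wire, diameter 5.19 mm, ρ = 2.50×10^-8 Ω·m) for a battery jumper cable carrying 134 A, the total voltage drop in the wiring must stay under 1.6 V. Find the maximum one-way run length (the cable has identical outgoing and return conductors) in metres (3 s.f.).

5.05 m

A = π(5.19/2 mm)² = π(2.5950e-03 m)² = 2.116e-05 m²
L_max = V_max·A/(2·ρI) = (1.6)(2.116e-05)/(2×2.50×10^-8×134) = 5.05 m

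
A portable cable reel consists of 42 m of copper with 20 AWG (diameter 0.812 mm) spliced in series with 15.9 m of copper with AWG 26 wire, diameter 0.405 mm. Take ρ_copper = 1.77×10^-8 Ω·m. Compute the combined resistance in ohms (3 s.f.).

Segment 1: A = π(0.812/2 mm)² = π(4.0600e-04 m)² = 5.178e-07 m²
R₁ = ρL/A = (1.77×10^-8)(42)/(5.178e-07) = 1.436 Ω
Segment 2: A = π(0.405/2 mm)² = π(2.0250e-04 m)² = 1.288e-07 m²
R₂ = (1.77×10^-8)(15.9)/(1.288e-07) = 2.185 Ω
R = R₁ + R₂ = 3.62 Ω

3.62 Ω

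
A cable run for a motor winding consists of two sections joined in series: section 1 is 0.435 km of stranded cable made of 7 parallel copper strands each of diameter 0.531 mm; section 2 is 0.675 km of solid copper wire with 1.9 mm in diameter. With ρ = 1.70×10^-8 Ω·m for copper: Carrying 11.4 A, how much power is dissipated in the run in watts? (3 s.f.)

1150 W

Section 1: A_strand = π(2.6550e-04)² = 2.215e-07 m²; R₁ = ρL/(N·A_s) = (1.70×10^-8)(435)/(7×2.215e-07) = 4.77 Ω
Section 2: A = π(d/2)² = π(9.5000e-04 m)² = 2.835e-06 m²
R₂ = (1.70×10^-8)(675)/(2.835e-06) = 4.047 Ω
R = R₁ + R₂ = 8.818 Ω
P = I²R = (11.4)² × 8.818 = 1150 W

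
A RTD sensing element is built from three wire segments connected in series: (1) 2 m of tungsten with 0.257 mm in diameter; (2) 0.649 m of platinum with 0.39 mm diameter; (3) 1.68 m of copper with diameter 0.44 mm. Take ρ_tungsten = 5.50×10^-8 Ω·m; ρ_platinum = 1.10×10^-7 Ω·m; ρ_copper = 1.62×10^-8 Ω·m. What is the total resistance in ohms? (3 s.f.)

Seg 1: A = π(d/2)² = π(1.2850e-04 m)² = 5.187e-08 m²
R_1 = (5.50×10^-8)(2)/(5.187e-08) = 2.12 Ω
Seg 2: A = π(d/2)² = π(1.9500e-04 m)² = 1.195e-07 m²
R_2 = (1.10×10^-7)(0.649)/(1.195e-07) = 0.5976 Ω
Seg 3: A = π(d/2)² = π(2.2000e-04 m)² = 1.521e-07 m²
R_3 = (1.62×10^-8)(1.68)/(1.521e-07) = 0.179 Ω
R_total = R_1 + R_2 + R_3 = 2.90 Ω

2.90 Ω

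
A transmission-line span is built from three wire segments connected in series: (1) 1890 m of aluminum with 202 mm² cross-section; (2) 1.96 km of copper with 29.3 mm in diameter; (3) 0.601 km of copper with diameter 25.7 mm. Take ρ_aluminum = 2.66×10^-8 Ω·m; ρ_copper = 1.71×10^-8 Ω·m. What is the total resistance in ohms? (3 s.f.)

0.318 Ω

Seg 1: A = 202 mm² = 2.020e-04 m²
R_1 = (2.66×10^-8)(1890)/(2.020e-04) = 0.2489 Ω
Seg 2: A = π(d/2)² = π(1.4650e-02 m)² = 6.743e-04 m²
R_2 = (1.71×10^-8)(1960)/(6.743e-04) = 0.04971 Ω
Seg 3: A = π(d/2)² = π(1.2850e-02 m)² = 5.187e-04 m²
R_3 = (1.71×10^-8)(601)/(5.187e-04) = 0.01981 Ω
R_total = R_1 + R_2 + R_3 = 0.318 Ω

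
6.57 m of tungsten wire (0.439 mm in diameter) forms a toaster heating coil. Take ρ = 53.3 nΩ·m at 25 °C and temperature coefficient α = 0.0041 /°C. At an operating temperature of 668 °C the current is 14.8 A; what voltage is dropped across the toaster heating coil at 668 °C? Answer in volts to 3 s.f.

ρ = 53.3 nΩ·m = 5.33×10^-8 Ω·m
A = π(d/2)² = π(2.1950e-04 m)² = 1.514e-07 m²
R₍25₎ = ρL/A = (5.33×10^-8)(6.57)/(1.514e-07) = 2.314 Ω
R₍668₎ = R₍25₎(1 + αΔT) = 2.314 × (1 + 0.0041×643) = 8.413 Ω
V = IR = 14.8 × 8.413 = 125 V

125 V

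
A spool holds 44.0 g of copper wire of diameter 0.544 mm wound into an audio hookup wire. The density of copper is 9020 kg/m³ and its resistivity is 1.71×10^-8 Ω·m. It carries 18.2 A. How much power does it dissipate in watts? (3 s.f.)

A = π(d/2)² = π(2.7200e-04 m)² = 2.3243e-07 m²
L = m/(density·A) = 0.044/(9020×2.3243e-07) = 20.99 m
R = ρL/A = (1.71×10^-8)(20.99)/(2.3243e-07) = 1.544 Ω
P = I²R = (18.2)² × 1.544 = 511 W

511 W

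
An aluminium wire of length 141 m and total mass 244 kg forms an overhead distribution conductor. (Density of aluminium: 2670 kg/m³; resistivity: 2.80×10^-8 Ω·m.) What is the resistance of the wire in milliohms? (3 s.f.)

6.09 mΩ

A = m/(density·L) = 244/(2670×141) = 6.4813e-04 m²
R = ρL/A = (2.80×10^-8)(141)/(6.4813e-04) = 6.09 mΩ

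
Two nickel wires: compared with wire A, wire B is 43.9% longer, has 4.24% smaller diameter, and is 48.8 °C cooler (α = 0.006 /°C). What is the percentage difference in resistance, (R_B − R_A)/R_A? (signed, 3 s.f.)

R ∝ ρL/d² with ρ ∝ (1+αΔT), so R_B/R_A = (1 + 43.9/100) × (1 − 4.24/100)⁻² × (1 − 0.006×48.8)
= 1.439 × 1.091 × 0.7072 = 1.11
(R_B − R_A)/R_A = 1.11 − 1 = 11.0%

11.0%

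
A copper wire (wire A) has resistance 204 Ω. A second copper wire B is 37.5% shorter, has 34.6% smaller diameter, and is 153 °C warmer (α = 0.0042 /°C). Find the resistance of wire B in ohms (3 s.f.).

490 Ω

R ∝ ρL/d² with ρ ∝ (1+αΔT), so R_B/R_A = (1 − 37.5/100) × (1 − 34.6/100)⁻² × (1 + 0.0042×153)
= 0.625 × 2.338 × 1.643 = 2.4
R_B = 2.4 × 204 = 490 Ω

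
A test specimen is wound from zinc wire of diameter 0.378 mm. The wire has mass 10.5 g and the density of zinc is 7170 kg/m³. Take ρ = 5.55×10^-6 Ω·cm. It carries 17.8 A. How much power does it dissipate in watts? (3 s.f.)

ρ = 5.55×10^-6 Ω·cm = 5.55×10^-8 Ω·m
A = π(d/2)² = π(1.8900e-04 m)² = 1.1222e-07 m²
L = m/(density·A) = 0.0105/(7170×1.1222e-07) = 13.05 m
R = ρL/A = (5.55×10^-8)(13.05)/(1.1222e-07) = 6.454 Ω
P = I²R = (17.8)² × 6.454 = 2040 W

2040 W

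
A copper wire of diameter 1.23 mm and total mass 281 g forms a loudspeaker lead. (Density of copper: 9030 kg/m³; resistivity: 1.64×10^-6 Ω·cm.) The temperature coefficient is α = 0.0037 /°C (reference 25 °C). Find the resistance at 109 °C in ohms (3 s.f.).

0.474 Ω

ρ = 1.64×10^-6 Ω·cm = 1.64×10^-8 Ω·m
A = π(d/2)² = π(6.1500e-04 m)² = 1.1882e-06 m²
L = m/(density·A) = 0.281/(9030×1.1882e-06) = 26.19 m
R = ρL/A = (1.64×10^-8)(26.19)/(1.1882e-06) = 0.3615 Ω
R(109 °C) = 0.3615 × (1 + 0.0037×84) = 0.474 Ω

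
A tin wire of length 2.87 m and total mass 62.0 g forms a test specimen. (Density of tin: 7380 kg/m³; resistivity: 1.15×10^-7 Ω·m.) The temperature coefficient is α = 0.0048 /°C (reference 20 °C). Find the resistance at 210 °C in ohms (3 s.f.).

0.216 Ω

A = m/(density·L) = 0.062/(7380×2.87) = 2.9272e-06 m²
R = ρL/A = (1.15×10^-7)(2.87)/(2.9272e-06) = 0.1128 Ω
R(210 °C) = 0.1128 × (1 + 0.0048×190) = 0.216 Ω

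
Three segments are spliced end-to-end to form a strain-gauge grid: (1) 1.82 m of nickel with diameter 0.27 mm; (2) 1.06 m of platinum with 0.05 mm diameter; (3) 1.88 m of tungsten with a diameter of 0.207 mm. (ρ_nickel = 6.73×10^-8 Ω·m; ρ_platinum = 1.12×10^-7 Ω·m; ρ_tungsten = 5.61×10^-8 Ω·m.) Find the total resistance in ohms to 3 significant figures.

65.7 Ω

Seg 1: A = π(d/2)² = π(1.3500e-04 m)² = 5.726e-08 m²
R_1 = (6.73×10^-8)(1.82)/(5.726e-08) = 2.139 Ω
Seg 2: A = π(d/2)² = π(2.5000e-05 m)² = 1.963e-09 m²
R_2 = (1.12×10^-7)(1.06)/(1.963e-09) = 60.46 Ω
Seg 3: A = π(d/2)² = π(1.0350e-04 m)² = 3.365e-08 m²
R_3 = (5.61×10^-8)(1.88)/(3.365e-08) = 3.134 Ω
R_total = R_1 + R_2 + R_3 = 65.7 Ω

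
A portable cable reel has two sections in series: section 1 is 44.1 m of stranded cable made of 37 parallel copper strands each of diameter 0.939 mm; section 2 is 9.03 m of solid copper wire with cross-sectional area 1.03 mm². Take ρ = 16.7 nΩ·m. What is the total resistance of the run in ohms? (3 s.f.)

0.175 Ω

ρ = 16.7 nΩ·m = 1.67×10^-8 Ω·m
Section 1: A_strand = π(4.6950e-04)² = 6.925e-07 m²; R₁ = ρL/(N·A_s) = (1.67×10^-8)(44.1)/(37×6.925e-07) = 0.02874 Ω
Section 2: A = 1.03 mm² = 1.030e-06 m²
R₂ = (1.67×10^-8)(9.03)/(1.030e-06) = 0.1464 Ω
R = R₁ + R₂ = 0.175 Ω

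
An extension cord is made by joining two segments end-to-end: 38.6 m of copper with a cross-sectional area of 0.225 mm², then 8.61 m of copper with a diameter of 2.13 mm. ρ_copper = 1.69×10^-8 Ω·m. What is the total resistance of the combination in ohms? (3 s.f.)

2.94 Ω

Segment 1: A = 0.225 mm² = 2.250e-07 m²
R₁ = ρL/A = (1.69×10^-8)(38.6)/(2.250e-07) = 2.899 Ω
Segment 2: A = π(d/2)² = π(1.0650e-03 m)² = 3.563e-06 m²
R₂ = (1.69×10^-8)(8.61)/(3.563e-06) = 0.04084 Ω
R = R₁ + R₂ = 2.94 Ω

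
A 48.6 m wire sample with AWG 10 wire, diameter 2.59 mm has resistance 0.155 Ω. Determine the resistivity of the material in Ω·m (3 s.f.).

1.68×10^-8 Ω·m

A = π(2.59/2 mm)² = π(1.2950e-03 m)² = 5.269e-06 m²
ρ = RA/L = (0.155)(5.269e-06)/(48.6) = 1.68×10^-8 Ω·m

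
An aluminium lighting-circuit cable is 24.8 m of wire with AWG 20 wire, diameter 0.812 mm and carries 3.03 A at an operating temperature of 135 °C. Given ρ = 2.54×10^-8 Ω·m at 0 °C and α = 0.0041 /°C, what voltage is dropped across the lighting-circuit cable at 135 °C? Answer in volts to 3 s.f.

A = π(0.812/2 mm)² = π(4.0600e-04 m)² = 5.178e-07 m²
R₍0₎ = ρL/A = (2.54×10^-8)(24.8)/(5.178e-07) = 1.216 Ω
R₍135₎ = R₍0₎(1 + αΔT) = 1.216 × (1 + 0.0041×135) = 1.89 Ω
V = IR = 3.03 × 1.89 = 5.73 V

5.73 V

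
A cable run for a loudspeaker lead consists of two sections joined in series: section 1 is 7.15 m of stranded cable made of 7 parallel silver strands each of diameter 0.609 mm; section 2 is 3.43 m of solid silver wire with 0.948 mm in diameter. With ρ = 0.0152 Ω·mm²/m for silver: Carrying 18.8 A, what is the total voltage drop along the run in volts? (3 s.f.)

ρ = 0.0152 Ω·mm²/m = 1.52×10^-8 Ω·m
Section 1: A_strand = π(3.0450e-04)² = 2.913e-07 m²; R₁ = ρL/(N·A_s) = (1.52×10^-8)(7.15)/(7×2.913e-07) = 0.0533 Ω
Section 2: A = π(d/2)² = π(4.7400e-04 m)² = 7.058e-07 m²
R₂ = (1.52×10^-8)(3.43)/(7.058e-07) = 0.07386 Ω
R = R₁ + R₂ = 0.1272 Ω
V = IR = 18.8 × 0.1272 = 2.39 V

2.39 V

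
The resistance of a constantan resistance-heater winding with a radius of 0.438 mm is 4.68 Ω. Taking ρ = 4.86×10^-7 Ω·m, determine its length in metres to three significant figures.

5.80 m

A = πr² = π(4.3800e-04 m)² = 6.027e-07 m²
L = RA/ρ = (4.68)(6.027e-07)/(4.86×10^-7) = 5.80 m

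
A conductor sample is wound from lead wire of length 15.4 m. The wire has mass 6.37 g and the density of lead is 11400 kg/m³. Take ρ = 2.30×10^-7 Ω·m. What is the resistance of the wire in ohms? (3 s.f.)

97.6 Ω

A = m/(density·L) = 0.00637/(11400×15.4) = 3.6284e-08 m²
R = ρL/A = (2.30×10^-7)(15.4)/(3.6284e-08) = 97.6 Ω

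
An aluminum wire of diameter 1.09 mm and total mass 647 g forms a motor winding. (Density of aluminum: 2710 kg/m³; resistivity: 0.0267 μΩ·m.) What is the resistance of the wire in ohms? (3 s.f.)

ρ = 0.0267 μΩ·m = 2.67×10^-8 Ω·m
A = π(d/2)² = π(5.4500e-04 m)² = 9.3313e-07 m²
L = m/(density·A) = 0.647/(2710×9.3313e-07) = 255.9 m
R = ρL/A = (2.67×10^-8)(255.9)/(9.3313e-07) = 7.32 Ω

7.32 Ω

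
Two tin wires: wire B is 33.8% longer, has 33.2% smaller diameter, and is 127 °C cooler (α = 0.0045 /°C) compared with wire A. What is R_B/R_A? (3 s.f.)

1.28

R ∝ ρL/d² with ρ ∝ (1+αΔT), so R_B/R_A = (1 + 33.8/100) × (1 − 33.2/100)⁻² × (1 − 0.0045×127)
= 1.338 × 2.241 × 0.4285 = 1.28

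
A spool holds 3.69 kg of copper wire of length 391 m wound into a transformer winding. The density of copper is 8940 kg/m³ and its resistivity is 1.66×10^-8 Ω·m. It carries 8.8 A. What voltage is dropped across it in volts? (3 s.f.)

A = m/(density·L) = 3.69/(8940×391) = 1.0556e-06 m²
R = ρL/A = (1.66×10^-8)(391)/(1.0556e-06) = 6.149 Ω
V = IR = 8.8 × 6.149 = 54.1 V

54.1 V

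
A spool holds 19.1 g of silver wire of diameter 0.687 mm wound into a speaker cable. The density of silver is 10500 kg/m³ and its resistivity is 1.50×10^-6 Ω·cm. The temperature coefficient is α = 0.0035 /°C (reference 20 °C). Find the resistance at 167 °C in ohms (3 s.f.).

0.301 Ω

ρ = 1.50×10^-6 Ω·cm = 1.50×10^-8 Ω·m
A = π(d/2)² = π(3.4350e-04 m)² = 3.7068e-07 m²
L = m/(density·A) = 0.0191/(10500×3.7068e-07) = 4.907 m
R = ρL/A = (1.50×10^-8)(4.907)/(3.7068e-07) = 0.1986 Ω
R(167 °C) = 0.1986 × (1 + 0.0035×147) = 0.301 Ω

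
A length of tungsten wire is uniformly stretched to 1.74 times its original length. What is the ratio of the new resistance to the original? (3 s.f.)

Volume constant ⇒ A' = A/k with k = 1.74. R' = ρ(kL)/(A/k) = k²R.
Factor = 3.03

3.03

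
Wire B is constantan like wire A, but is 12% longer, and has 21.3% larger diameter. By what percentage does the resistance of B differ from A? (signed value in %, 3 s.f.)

-23.9%

R ∝ L/d², so R_B/R_A = (1 + 12/100) × (1 + 21.3/100)⁻²
= 1.12 × 0.6796 = 0.7612
(R_B − R_A)/R_A = 0.7612 − 1 = -23.9%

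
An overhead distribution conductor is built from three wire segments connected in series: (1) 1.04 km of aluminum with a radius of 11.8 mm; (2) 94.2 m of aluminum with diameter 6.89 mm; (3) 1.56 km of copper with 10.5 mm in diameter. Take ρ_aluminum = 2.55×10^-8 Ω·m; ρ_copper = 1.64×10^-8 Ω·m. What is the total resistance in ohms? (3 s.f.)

0.421 Ω

Seg 1: A = πr² = π(1.1800e-02 m)² = 4.374e-04 m²
R_1 = (2.55×10^-8)(1040)/(4.374e-04) = 0.06063 Ω
Seg 2: A = π(d/2)² = π(3.4450e-03 m)² = 3.728e-05 m²
R_2 = (2.55×10^-8)(94.2)/(3.728e-05) = 0.06443 Ω
Seg 3: A = π(d/2)² = π(5.2500e-03 m)² = 8.659e-05 m²
R_3 = (1.64×10^-8)(1560)/(8.659e-05) = 0.2955 Ω
R_total = R_1 + R_2 + R_3 = 0.421 Ω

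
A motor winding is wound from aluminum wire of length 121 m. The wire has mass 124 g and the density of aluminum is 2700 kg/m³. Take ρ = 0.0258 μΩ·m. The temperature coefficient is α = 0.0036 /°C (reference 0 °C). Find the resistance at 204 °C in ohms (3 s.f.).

ρ = 0.0258 μΩ·m = 2.58×10^-8 Ω·m
A = m/(density·L) = 0.124/(2700×121) = 3.7955e-07 m²
R = ρL/A = (2.58×10^-8)(121)/(3.7955e-07) = 8.225 Ω
R(204 °C) = 8.225 × (1 + 0.0036×204) = 14.3 Ω

14.3 Ω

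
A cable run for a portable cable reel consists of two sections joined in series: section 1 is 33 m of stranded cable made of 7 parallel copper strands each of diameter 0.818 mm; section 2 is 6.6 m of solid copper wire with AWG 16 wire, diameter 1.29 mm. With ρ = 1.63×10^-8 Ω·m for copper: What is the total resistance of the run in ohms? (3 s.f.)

Section 1: A_strand = π(4.0900e-04)² = 5.255e-07 m²; R₁ = ρL/(N·A_s) = (1.63×10^-8)(33)/(7×5.255e-07) = 0.1462 Ω
Section 2: A = π(1.29/2 mm)² = π(6.4500e-04 m)² = 1.307e-06 m²
R₂ = (1.63×10^-8)(6.6)/(1.307e-06) = 0.08231 Ω
R = R₁ + R₂ = 0.229 Ω

0.229 Ω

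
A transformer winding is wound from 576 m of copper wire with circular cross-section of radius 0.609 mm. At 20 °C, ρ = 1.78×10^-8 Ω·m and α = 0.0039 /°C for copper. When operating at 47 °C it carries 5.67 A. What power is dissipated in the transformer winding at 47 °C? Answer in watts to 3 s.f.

313 W

A = πr² = π(6.0900e-04 m)² = 1.165e-06 m²
R₍20₎ = ρL/A = (1.78×10^-8)(576)/(1.165e-06) = 8.8 Ω
R₍47₎ = R₍20₎(1 + αΔT) = 8.8 × (1 + 0.0039×27) = 9.726 Ω
P = I²R = (5.67)² × 9.726 = 313 W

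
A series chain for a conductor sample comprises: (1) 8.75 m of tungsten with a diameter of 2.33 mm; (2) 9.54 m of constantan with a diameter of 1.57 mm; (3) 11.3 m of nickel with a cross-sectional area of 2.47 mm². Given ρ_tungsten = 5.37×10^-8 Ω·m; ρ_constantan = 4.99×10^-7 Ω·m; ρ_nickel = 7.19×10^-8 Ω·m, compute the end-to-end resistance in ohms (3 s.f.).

Seg 1: A = π(d/2)² = π(1.1650e-03 m)² = 4.264e-06 m²
R_1 = (5.37×10^-8)(8.75)/(4.264e-06) = 0.1102 Ω
Seg 2: A = π(d/2)² = π(7.8500e-04 m)² = 1.936e-06 m²
R_2 = (4.99×10^-7)(9.54)/(1.936e-06) = 2.459 Ω
Seg 3: A = 2.47 mm² = 2.470e-06 m²
R_3 = (7.19×10^-8)(11.3)/(2.470e-06) = 0.3289 Ω
R_total = R_1 + R_2 + R_3 = 2.90 Ω

2.90 Ω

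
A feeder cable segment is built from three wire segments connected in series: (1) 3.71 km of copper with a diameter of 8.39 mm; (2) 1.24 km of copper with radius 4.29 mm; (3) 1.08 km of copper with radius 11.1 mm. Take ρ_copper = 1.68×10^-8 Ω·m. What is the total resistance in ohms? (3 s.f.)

1.53 Ω

Seg 1: A = π(d/2)² = π(4.1950e-03 m)² = 5.529e-05 m²
R_1 = (1.68×10^-8)(3710)/(5.529e-05) = 1.127 Ω
Seg 2: A = πr² = π(4.2900e-03 m)² = 5.782e-05 m²
R_2 = (1.68×10^-8)(1240)/(5.782e-05) = 0.3603 Ω
Seg 3: A = πr² = π(1.1100e-02 m)² = 3.871e-04 m²
R_3 = (1.68×10^-8)(1080)/(3.871e-04) = 0.04687 Ω
R_total = R_1 + R_2 + R_3 = 1.53 Ω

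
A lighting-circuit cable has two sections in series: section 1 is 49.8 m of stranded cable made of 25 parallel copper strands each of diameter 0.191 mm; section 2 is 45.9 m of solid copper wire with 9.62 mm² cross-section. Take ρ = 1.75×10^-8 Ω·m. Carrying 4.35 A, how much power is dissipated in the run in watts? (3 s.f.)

24.6 W

Section 1: A_strand = π(9.5500e-05)² = 2.865e-08 m²; R₁ = ρL/(N·A_s) = (1.75×10^-8)(49.8)/(25×2.865e-08) = 1.217 Ω
Section 2: A = 9.62 mm² = 9.620e-06 m²
R₂ = (1.75×10^-8)(45.9)/(9.620e-06) = 0.0835 Ω
R = R₁ + R₂ = 1.3 Ω
P = I²R = (4.35)² × 1.3 = 24.6 W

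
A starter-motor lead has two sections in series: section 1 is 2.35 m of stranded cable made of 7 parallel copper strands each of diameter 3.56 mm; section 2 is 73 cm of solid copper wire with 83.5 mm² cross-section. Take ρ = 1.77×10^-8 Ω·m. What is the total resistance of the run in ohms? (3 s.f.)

Section 1: A_strand = π(1.7800e-03)² = 9.954e-06 m²; R₁ = ρL/(N·A_s) = (1.77×10^-8)(2.35)/(7×9.954e-06) = 5.970×10^-4 Ω
Section 2: A = 83.5 mm² = 8.350e-05 m²
R₂ = (1.77×10^-8)(0.73)/(8.350e-05) = 1.547×10^-4 Ω
R = R₁ + R₂ = 7.52×10^-4 Ω

7.52×10^-4 Ω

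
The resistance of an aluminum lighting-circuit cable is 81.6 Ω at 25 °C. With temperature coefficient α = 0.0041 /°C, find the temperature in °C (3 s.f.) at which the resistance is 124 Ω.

R = R₀(1 + α(T − T₀)) ⇒ T = T₀ + (R/R₀ − 1)/α
T = 25 + (124/81.6 − 1)/0.0041 = 25 + (0.5196)/0.0041 = 152 °C

152 °C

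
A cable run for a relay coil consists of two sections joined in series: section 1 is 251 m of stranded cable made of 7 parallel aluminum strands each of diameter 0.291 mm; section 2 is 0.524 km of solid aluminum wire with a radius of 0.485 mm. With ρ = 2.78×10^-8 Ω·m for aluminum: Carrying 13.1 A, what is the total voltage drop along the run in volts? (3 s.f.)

455 V

Section 1: A_strand = π(1.4550e-04)² = 6.651e-08 m²; R₁ = ρL/(N·A_s) = (2.78×10^-8)(251)/(7×6.651e-08) = 14.99 Ω
Section 2: A = πr² = π(4.8500e-04 m)² = 7.390e-07 m²
R₂ = (2.78×10^-8)(524)/(7.390e-07) = 19.71 Ω
R = R₁ + R₂ = 34.7 Ω
V = IR = 13.1 × 34.7 = 455 V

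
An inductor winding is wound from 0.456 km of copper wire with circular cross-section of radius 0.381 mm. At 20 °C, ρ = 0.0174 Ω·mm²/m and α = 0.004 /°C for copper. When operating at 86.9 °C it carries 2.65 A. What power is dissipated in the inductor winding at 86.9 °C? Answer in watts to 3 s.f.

ρ = 0.0174 Ω·mm²/m = 1.74×10^-8 Ω·m
A = πr² = π(3.8100e-04 m)² = 4.560e-07 m²
R₍20₎ = ρL/A = (1.74×10^-8)(456)/(4.560e-07) = 17.4 Ω
R₍86.9₎ = R₍20₎(1 + αΔT) = 17.4 × (1 + 0.004×66.9) = 22.05 Ω
P = I²R = (2.65)² × 22.05 = 155 W

155 W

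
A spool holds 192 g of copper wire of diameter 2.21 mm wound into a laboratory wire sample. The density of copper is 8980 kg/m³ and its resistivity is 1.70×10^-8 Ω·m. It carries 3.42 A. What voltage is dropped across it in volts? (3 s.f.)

A = π(d/2)² = π(1.1050e-03 m)² = 3.8360e-06 m²
L = m/(density·A) = 0.192/(8980×3.8360e-06) = 5.574 m
R = ρL/A = (1.70×10^-8)(5.574)/(3.8360e-06) = 0.0247 Ω
V = IR = 3.42 × 0.0247 = 0.0845 V

0.0845 V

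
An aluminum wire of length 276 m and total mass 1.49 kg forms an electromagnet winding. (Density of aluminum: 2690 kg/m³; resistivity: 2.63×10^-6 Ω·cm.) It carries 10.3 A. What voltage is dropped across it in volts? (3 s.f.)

ρ = 2.63×10^-6 Ω·cm = 2.63×10^-8 Ω·m
A = m/(density·L) = 1.49/(2690×276) = 2.0069e-06 m²
R = ρL/A = (2.63×10^-8)(276)/(2.0069e-06) = 3.617 Ω
V = IR = 10.3 × 3.617 = 37.3 V

37.3 V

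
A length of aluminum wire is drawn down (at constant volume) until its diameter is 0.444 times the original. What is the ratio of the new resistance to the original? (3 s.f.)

Volume constant ⇒ L' = L/r² with r = 0.444. R' = ρL'/A' = ρ(L/r²)/(πr²d₀²/4) = R/r⁴.
Factor = 25.7

25.7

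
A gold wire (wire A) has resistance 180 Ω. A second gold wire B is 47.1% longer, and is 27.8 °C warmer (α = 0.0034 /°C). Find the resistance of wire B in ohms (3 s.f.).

R ∝ ρL/d² with ρ ∝ (1+αΔT), so R_B/R_A = (1 + 47.1/100) × (1 + 0.0034×27.8)
= 1.471 × 1.095 = 1.61
R_B = 1.61 × 180 = 290 Ω

290 Ω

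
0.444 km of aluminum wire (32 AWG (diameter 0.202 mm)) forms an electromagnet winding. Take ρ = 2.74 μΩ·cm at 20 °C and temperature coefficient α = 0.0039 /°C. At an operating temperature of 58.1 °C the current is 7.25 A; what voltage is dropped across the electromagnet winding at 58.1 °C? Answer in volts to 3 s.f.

ρ = 2.74 μΩ·cm = 2.74×10^-8 Ω·m
A = π(0.202/2 mm)² = π(1.0100e-04 m)² = 3.205e-08 m²
R₍20₎ = ρL/A = (2.74×10^-8)(444)/(3.205e-08) = 379.6 Ω
R₍58.1₎ = R₍20₎(1 + αΔT) = 379.6 × (1 + 0.0039×38.1) = 436 Ω
V = IR = 7.25 × 436 = 3160 V

3160 V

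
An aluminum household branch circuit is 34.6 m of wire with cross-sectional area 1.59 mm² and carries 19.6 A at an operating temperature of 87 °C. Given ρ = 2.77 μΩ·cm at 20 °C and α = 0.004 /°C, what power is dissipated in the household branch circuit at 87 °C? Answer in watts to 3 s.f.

ρ = 2.77 μΩ·cm = 2.77×10^-8 Ω·m
A = 1.59 mm² = 1.590e-06 m²
R₍20₎ = ρL/A = (2.77×10^-8)(34.6)/(1.590e-06) = 0.6028 Ω
R₍87₎ = R₍20₎(1 + αΔT) = 0.6028 × (1 + 0.004×67) = 0.7643 Ω
P = I²R = (19.6)² × 0.7643 = 294 W

294 W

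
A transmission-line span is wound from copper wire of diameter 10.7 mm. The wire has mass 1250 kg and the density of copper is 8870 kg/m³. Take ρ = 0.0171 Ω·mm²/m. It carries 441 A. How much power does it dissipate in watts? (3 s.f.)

ρ = 0.0171 Ω·mm²/m = 1.71×10^-8 Ω·m
A = π(d/2)² = π(5.3500e-03 m)² = 8.9920e-05 m²
L = m/(density·A) = 1250/(8870×8.9920e-05) = 1567 m
R = ρL/A = (1.71×10^-8)(1567)/(8.9920e-05) = 0.298 Ω
P = I²R = (441)² × 0.298 = 58000 W

58000 W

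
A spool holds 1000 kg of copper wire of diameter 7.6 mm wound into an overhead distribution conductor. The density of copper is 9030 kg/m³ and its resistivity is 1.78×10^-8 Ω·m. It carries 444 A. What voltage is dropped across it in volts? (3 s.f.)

A = π(d/2)² = π(3.8000e-03 m)² = 4.5365e-05 m²
L = m/(density·A) = 1000/(9030×4.5365e-05) = 2441 m
R = ρL/A = (1.78×10^-8)(2441)/(4.5365e-05) = 0.9579 Ω
V = IR = 444 × 0.9579 = 425 V

425 V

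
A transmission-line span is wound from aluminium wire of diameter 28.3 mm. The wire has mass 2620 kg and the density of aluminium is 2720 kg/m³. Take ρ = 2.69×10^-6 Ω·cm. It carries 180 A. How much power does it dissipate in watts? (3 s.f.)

ρ = 2.69×10^-6 Ω·cm = 2.69×10^-8 Ω·m
A = π(d/2)² = π(1.4150e-02 m)² = 6.2902e-04 m²
L = m/(density·A) = 2620/(2720×6.2902e-04) = 1531 m
R = ρL/A = (2.69×10^-8)(1531)/(6.2902e-04) = 0.06549 Ω
P = I²R = (180)² × 0.06549 = 2120 W

2120 W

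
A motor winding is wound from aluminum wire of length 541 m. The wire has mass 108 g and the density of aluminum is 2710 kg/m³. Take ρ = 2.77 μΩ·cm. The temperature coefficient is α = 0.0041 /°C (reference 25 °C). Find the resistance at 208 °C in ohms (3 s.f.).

356 Ω

ρ = 2.77 μΩ·cm = 2.77×10^-8 Ω·m
A = m/(density·L) = 0.108/(2710×541) = 7.3664e-08 m²
R = ρL/A = (2.77×10^-8)(541)/(7.3664e-08) = 203.4 Ω
R(208 °C) = 203.4 × (1 + 0.0041×183) = 356 Ω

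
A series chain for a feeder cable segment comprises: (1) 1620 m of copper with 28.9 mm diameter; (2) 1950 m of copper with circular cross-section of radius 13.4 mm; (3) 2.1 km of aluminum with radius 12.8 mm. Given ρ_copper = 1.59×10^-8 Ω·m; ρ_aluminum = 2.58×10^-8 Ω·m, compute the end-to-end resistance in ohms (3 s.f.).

0.199 Ω

Seg 1: A = π(d/2)² = π(1.4450e-02 m)² = 6.560e-04 m²
R_1 = (1.59×10^-8)(1620)/(6.560e-04) = 0.03927 Ω
Seg 2: A = πr² = π(1.3400e-02 m)² = 5.641e-04 m²
R_2 = (1.59×10^-8)(1950)/(5.641e-04) = 0.05496 Ω
Seg 3: A = πr² = π(1.2800e-02 m)² = 5.147e-04 m²
R_3 = (2.58×10^-8)(2100)/(5.147e-04) = 0.1053 Ω
R_total = R_1 + R_2 + R_3 = 0.199 Ω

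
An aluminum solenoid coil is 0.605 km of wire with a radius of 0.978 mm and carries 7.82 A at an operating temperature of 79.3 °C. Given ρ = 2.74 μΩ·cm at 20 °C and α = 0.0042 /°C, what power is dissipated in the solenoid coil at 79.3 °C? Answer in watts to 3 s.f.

421 W

ρ = 2.74 μΩ·cm = 2.74×10^-8 Ω·m
A = πr² = π(9.7800e-04 m)² = 3.005e-06 m²
R₍20₎ = ρL/A = (2.74×10^-8)(605)/(3.005e-06) = 5.517 Ω
R₍79.3₎ = R₍20₎(1 + αΔT) = 5.517 × (1 + 0.0042×59.3) = 6.891 Ω
P = I²R = (7.82)² × 6.891 = 421 W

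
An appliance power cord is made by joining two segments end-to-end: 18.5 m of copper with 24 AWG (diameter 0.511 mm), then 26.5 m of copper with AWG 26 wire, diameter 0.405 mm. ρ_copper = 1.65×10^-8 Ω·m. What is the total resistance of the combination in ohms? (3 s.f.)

4.88 Ω

Segment 1: A = π(0.511/2 mm)² = π(2.5550e-04 m)² = 2.051e-07 m²
R₁ = ρL/A = (1.65×10^-8)(18.5)/(2.051e-07) = 1.488 Ω
Segment 2: A = π(0.405/2 mm)² = π(2.0250e-04 m)² = 1.288e-07 m²
R₂ = (1.65×10^-8)(26.5)/(1.288e-07) = 3.394 Ω
R = R₁ + R₂ = 4.88 Ω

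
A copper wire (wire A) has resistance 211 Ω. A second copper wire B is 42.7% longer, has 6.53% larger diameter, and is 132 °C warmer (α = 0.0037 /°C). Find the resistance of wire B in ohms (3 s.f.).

395 Ω

R ∝ ρL/d² with ρ ∝ (1+αΔT), so R_B/R_A = (1 + 42.7/100) × (1 + 6.53/100)⁻² × (1 + 0.0037×132)
= 1.427 × 0.8812 × 1.488 = 1.871
R_B = 1.871 × 211 = 395 Ω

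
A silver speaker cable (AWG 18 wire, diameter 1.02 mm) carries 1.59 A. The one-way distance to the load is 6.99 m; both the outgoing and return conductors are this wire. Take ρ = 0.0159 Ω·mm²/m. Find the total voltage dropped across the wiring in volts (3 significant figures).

ρ = 0.0159 Ω·mm²/m = 1.59×10^-8 Ω·m
A = π(1.02/2 mm)² = π(5.1000e-04 m)² = 8.171e-07 m²
Total conductor length (both ways) L = 2 × 6.99 = 13.98 m
R = ρL/A = (1.59×10^-8)(13.98)/(8.171e-07) = 0.272 Ω
V = IR = 1.59 × 0.272 = 0.433 V

0.433 V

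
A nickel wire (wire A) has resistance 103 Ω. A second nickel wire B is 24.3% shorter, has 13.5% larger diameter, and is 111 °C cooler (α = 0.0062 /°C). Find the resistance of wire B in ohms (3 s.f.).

18.9 Ω

R ∝ ρL/d² with ρ ∝ (1+αΔT), so R_B/R_A = (1 − 24.3/100) × (1 + 13.5/100)⁻² × (1 − 0.0062×111)
= 0.757 × 0.7763 × 0.3118 = 0.1832
R_B = 0.1832 × 103 = 18.9 Ω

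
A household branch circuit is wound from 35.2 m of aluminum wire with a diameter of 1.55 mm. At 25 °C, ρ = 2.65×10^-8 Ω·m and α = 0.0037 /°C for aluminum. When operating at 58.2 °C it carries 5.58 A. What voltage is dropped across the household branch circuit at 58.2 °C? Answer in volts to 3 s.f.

3.10 V

A = π(d/2)² = π(7.7500e-04 m)² = 1.887e-06 m²
R₍25₎ = ρL/A = (2.65×10^-8)(35.2)/(1.887e-06) = 0.4944 Ω
R₍58.2₎ = R₍25₎(1 + αΔT) = 0.4944 × (1 + 0.0037×33.2) = 0.5551 Ω
V = IR = 5.58 × 0.5551 = 3.10 V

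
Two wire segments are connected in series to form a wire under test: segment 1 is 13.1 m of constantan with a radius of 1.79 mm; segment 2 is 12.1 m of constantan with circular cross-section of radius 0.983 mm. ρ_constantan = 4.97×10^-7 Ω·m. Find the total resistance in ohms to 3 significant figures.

Segment 1: A = πr² = π(1.7900e-03 m)² = 1.007e-05 m²
R₁ = ρL/A = (4.97×10^-7)(13.1)/(1.007e-05) = 0.6468 Ω
Segment 2: A = πr² = π(9.8300e-04 m)² = 3.036e-06 m²
R₂ = (4.97×10^-7)(12.1)/(3.036e-06) = 1.981 Ω
R = R₁ + R₂ = 2.63 Ω

2.63 Ω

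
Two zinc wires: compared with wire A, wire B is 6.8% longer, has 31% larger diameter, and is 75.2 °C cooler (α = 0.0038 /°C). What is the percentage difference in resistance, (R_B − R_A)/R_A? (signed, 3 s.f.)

R ∝ ρL/d² with ρ ∝ (1+αΔT), so R_B/R_A = (1 + 6.8/100) × (1 + 31/100)⁻² × (1 − 0.0038×75.2)
= 1.068 × 0.5827 × 0.7142 = 0.4445
(R_B − R_A)/R_A = 0.4445 − 1 = -55.5%

-55.5%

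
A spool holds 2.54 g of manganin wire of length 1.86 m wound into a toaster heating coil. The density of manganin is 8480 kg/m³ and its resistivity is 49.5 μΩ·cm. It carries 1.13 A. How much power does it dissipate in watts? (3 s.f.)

ρ = 49.5 μΩ·cm = 4.95×10^-7 Ω·m
A = m/(density·L) = 0.00254/(8480×1.86) = 1.6104e-07 m²
R = ρL/A = (4.95×10^-7)(1.86)/(1.6104e-07) = 5.717 Ω
P = I²R = (1.13)² × 5.717 = 7.30 W

7.30 W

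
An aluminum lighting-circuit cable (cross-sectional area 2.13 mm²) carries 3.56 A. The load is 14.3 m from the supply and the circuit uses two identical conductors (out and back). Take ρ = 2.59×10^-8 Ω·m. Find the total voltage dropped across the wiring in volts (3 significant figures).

A = 2.13 mm² = 2.130e-06 m²
Total conductor length (both ways) L = 2 × 14.3 = 28.6 m
R = ρL/A = (2.59×10^-8)(28.6)/(2.130e-06) = 0.3478 Ω
V = IR = 3.56 × 0.3478 = 1.24 V

1.24 V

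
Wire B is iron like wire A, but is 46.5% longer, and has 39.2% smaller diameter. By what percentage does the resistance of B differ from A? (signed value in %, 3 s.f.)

R ∝ L/d², so R_B/R_A = (1 + 46.5/100) × (1 − 39.2/100)⁻²
= 1.465 × 2.705 = 3.963
(R_B − R_A)/R_A = 3.963 − 1 = 296%

296%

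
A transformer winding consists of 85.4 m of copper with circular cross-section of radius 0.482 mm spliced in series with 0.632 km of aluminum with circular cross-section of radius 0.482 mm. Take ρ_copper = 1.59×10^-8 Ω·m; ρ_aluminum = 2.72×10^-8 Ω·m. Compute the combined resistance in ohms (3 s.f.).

Segment 1: A = πr² = π(4.8200e-04 m)² = 7.299e-07 m²
R₁ = ρL/A = (1.59×10^-8)(85.4)/(7.299e-07) = 1.86 Ω
R₂ = (2.72×10^-8)(632)/(7.299e-07) = 23.55 Ω
R = R₁ + R₂ = 25.4 Ω

25.4 Ω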